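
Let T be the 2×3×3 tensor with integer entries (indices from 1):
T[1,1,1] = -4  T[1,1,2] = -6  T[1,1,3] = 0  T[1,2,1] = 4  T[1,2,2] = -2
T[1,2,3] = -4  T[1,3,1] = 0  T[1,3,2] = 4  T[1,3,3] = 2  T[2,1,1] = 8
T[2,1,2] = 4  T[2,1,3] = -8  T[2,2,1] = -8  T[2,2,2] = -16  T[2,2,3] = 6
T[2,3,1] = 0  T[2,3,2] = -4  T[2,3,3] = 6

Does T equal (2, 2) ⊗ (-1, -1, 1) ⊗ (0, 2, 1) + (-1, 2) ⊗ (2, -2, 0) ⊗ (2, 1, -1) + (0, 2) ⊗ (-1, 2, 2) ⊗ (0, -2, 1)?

Yes

Reconstruct entrywise from the claimed factors. For example, T[2,1,3] = -8 and Σₗ aₗ[2]bₗ[1]cₗ[3] = (2)·(-1)·(1) + (2)·(2)·(-1) + (2)·(-1)·(1) = -8; checking all 18 entries, every one matches. The claim holds.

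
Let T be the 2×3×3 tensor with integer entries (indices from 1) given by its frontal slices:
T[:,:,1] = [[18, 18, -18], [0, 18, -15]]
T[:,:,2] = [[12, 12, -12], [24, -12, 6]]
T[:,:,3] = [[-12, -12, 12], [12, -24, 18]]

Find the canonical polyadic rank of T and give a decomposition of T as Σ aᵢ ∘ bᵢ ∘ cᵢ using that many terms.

rank(T) = 2

Lower bound: in the mode-1 unfolding of T (rows indexed by i, columns by (j,k)) the 2×2 minor on rows i ∈ {1, 2}, columns (j,k) ∈ {(1,1), (1,2)} is det [[18, 12], [0, 24]] = 432 ≠ 0, so that unfolding has rank ≥ 2 and hence rank(T) ≥ 2 (CP rank is at least every unfolding rank, though it can be larger).
Upper bound: with S_k = T[:,:,k], the two rank-1 terms a₁b₁ᵀ, a₂b₂ᵀ are the rank-1 members of the pencil x·S₁ + y·S₂.
The 2×2 minor of x·S₁ + y·S₂ on rows {1,2}, columns {1,2} is 324·x² − 432·xy − 432·y² = 108·(x − 2·y)(3·x + 2·y), vanishing at (x:y) = (2:1) and (2:-3).
M₁ = 2·S₁ + S₂ = [[48, 48, -48], [24, 24, -24]] = 24·[2, 1][1, 1, -1]ᵀ and M₂ = 2·S₁ − 3·S₂ = [[0, 0, 0], [-72, 72, -48]] = (-24)·[0, 1][3, -3, 2]ᵀ, so take a₁ = [2, 1], b₁ = [1, 1, -1], a₂ = [0, 1], b₂ = [3, -3, 2].
Each slice is an integer combination of E₁ = a₁b₁ᵀ and E₂ = a₂b₂ᵀ: S₁ = 9·E₁ − 3·E₂, S₂ = 6·E₁ + 6·E₂, S₃ = −6·E₁ + 6·E₂; reading off coefficients, c₁ = [9, 6, -6] and c₂ = [-3, 6, 6].
Hence T = [2, 1] ∘ [1, 1, -1] ∘ [9, 6, -6] + [0, 1] ∘ [3, -3, 2] ∘ [-3, 6, 6], so rank(T) ≤ 2.
These bounds meet, so rank(T) = 2.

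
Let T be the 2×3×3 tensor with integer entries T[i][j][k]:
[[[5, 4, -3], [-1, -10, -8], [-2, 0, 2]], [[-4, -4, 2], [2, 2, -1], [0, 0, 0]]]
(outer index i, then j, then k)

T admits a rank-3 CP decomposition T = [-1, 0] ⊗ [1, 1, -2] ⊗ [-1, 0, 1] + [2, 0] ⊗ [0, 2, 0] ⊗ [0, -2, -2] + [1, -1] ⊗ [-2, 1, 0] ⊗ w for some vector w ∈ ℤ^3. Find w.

w = [-2, -2, 1]

Subtract the known terms from T to get the rank-1 residual R = [1, -1] ⊗ [-2, 1, 0] ⊗ w, so R[i,j,k] = a[i]·b[j]·w[k]. Pick indices with nonzero a[0]·b[0] = (1)·(-2) = -2. Only the fibre through (0,0,·) is needed: R[0,0,:] = T[0,0,:] − Σₗ aₗ[0]bₗ[0]cₗ = [5, 4, -3] − (-1)·(1)·[-1, 0, 1] − (2)·(0)·[0, -2, -2] = [4, 4, -2]. Then w[k] = R[0,0,k] / -2 for each k, giving w = [4, 4, -2] / -2 = [-2, -2, 1].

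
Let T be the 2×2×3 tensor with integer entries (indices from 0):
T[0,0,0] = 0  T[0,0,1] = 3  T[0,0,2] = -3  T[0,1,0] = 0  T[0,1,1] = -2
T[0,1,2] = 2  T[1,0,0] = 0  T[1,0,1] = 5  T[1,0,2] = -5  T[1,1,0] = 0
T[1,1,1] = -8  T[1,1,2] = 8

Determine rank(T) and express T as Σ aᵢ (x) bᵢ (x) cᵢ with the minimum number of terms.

rank(T) = 2

Lower bound: the mode-1 unfolding of T (rows indexed by i, columns by (j,k) = (0,0), (0,1), (0,2), (1,0), (1,1), (1,2)) is [[0, 3, -3, 0, -2, 2], [0, 5, -5, 0, -8, 8]].
There the 2×2 minor on rows i ∈ {0, 1}, columns (j,k) ∈ {(0,1), (1,1)} is det [[3, -2], [5, -8]] = -14 ≠ 0, so this unfolding has rank ≥ 2; CP rank is at least every unfolding rank, so rank(T) ≥ 2. (Flattening ranks never certify an upper bound on CP rank; for that we must actually write T with 2 rank-1 terms.)
Upper bound — finding two terms. Every mode-3 slice of T is a multiple of one matrix: T[:,:,k] = c[k]·M with c = [0, 1, -1] and M = [[3, -2], [5, -8]] (rows indexed by i, columns by j). So it suffices to write M as a sum of two rank-1 matrices.
Splitting M by its rows (i = 0, 1), M = [1, 0][3, -2]ᵀ + [0, 1][5, -8]ᵀ.
Hence T = [1, 0] (x) [3, -2] (x) [0, 1, -1] + [0, 1] (x) [5, -8] (x) [0, 1, -1], so rank(T) ≤ 2.
These bounds meet, so rank(T) = 2.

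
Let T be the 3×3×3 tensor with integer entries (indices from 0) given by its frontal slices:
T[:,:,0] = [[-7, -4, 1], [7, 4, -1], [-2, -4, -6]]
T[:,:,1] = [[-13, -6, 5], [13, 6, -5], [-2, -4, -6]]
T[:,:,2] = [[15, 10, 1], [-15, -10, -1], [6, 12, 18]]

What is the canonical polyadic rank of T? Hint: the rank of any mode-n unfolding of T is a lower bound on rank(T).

2

Lower bound: the mode-2 unfolding of T (rows indexed by j, columns by (i,k) = (0,0), (0,1), (0,2), (1,0), (1,1), (1,2), (2,0), (2,1), (2,2)) is [[-7, -13, 15, 7, 13, -15, -2, -2, 6], [-4, -6, 10, 4, 6, -10, -4, -4, 12], [1, 5, 1, -1, -5, -1, -6, -6, 18]].
There the 2×2 minor on rows j ∈ {0, 1}, columns (i,k) ∈ {(0,0), (0,1)} is det [[-7, -13], [-4, -6]] = -10 ≠ 0, so this unfolding has rank ≥ 2; CP rank is at least every unfolding rank, so rank(T) ≥ 2. (This is only a lower bound: in general the CP rank may exceed every unfolding rank, so we still need to exhibit 2 rank-1 terms summing to T.)
Upper bound — finding two terms. Write S_k = T[:,:,k] for the frontal slices: S₀ = [[-7, -4, 1], [7, 4, -1], [-2, -4, -6]], S₁ = [[-13, -6, 5], [13, 6, -5], [-2, -4, -6]], S₂ = [[15, 10, 1], [-15, -10, -1], [6, 12, 18]].
If T = a₁ ⊗ b₁ ⊗ c₁ + a₂ ⊗ b₂ ⊗ c₂ then each S_k = c₁[k]·a₁b₁ᵀ + c₂[k]·a₂b₂ᵀ. S₀ and S₁ are linearly independent, so a₁b₁ᵀ and a₂b₂ᵀ must span the same plane of matrices: they are the rank-1 matrices of the form x·S₀ + y·S₁.
The 2×2 minor of x·S₀ + y·S₁ on rows {0,2}, columns {0,1} is 20·x² + 60·xy + 40·y² = 20·(x + 2·y)(x + y), vanishing at (x:y) = (2:-1) and (1:-1).
M₁ = 2·S₀ − S₁ = [[-1, -2, -3], [1, 2, 3], [-2, -4, -6]] = −[1, -1, 2][1, 2, 3]ᵀ and M₂ = S₀ − S₁ = [[6, 2, -4], [-6, -2, 4], [0, 0, 0]] = 2·[1, -1, 0][3, 1, -2]ᵀ, so take a₁ = [1, -1, 2], b₁ = [1, 2, 3], a₂ = [1, -1, 0], b₂ = [3, 1, -2].
Each slice is an integer combination of E₁ = a₁b₁ᵀ and E₂ = a₂b₂ᵀ: S₀ = −E₁ − 2·E₂, S₁ = −E₁ − 4·E₂, S₂ = 3·E₁ + 4·E₂; reading off coefficients, c₁ = [-1, -1, 3] and c₂ = [-2, -4, 4].
Hence T = [1, -1, 2] ⊗ [1, 2, 3] ⊗ [-1, -1, 3] + [1, -1, 0] ⊗ [3, 1, -2] ⊗ [-2, -4, 4], so rank(T) ≤ 2.
These bounds meet, so rank(T) = 2.
Check entry T[2,0,0] = -2: (2)·(1)·(-1) + (0)·(3)·(-2) = -2.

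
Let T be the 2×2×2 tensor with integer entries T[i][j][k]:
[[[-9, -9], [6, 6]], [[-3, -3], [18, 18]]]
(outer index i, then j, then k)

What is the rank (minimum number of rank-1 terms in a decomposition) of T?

Lower bound: the mode-1 unfolding of T (rows indexed by i, columns by (j,k) = (0,0), (0,1), (1,0), (1,1)) is [[-9, -9, 6, 6], [-3, -3, 18, 18]].
There the 2×2 minor on rows i ∈ {0, 1}, columns (j,k) ∈ {(0,0), (1,0)} is det [[-9, 6], [-3, 18]] = -144 ≠ 0, so this unfolding has rank ≥ 2; CP rank is at least every unfolding rank, so rank(T) ≥ 2. (Flattening ranks never certify an upper bound on CP rank; for that we must actually write T with 2 rank-1 terms.)
Upper bound — finding two terms. Every mode-3 slice of T is a multiple of one matrix: T[:,:,k] = c[k]·M with c = [1, 1] and M = [[-9, 6], [-3, 18]] (rows indexed by i, columns by j). So it suffices to write M as a sum of two rank-1 matrices.
Splitting M by its rows (i = 0, 1), M = [1, 0][-9, 6]ᵀ + [0, 1][-3, 18]ᵀ.
Hence T = [1, 0] ⊗ [-9, 6] ⊗ [1, 1] + [0, 1] ⊗ [-3, 18] ⊗ [1, 1], so rank(T) ≤ 2.
These bounds meet, so rank(T) = 2.

2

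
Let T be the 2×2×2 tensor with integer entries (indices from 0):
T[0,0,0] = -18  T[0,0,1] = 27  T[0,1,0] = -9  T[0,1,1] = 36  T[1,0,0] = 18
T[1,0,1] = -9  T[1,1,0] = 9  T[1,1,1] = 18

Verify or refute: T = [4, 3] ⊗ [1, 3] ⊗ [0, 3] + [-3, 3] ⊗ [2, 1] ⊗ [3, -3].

No

Reconstruct entry (0,0,1) from the claimed factors: Σₗ aₗ[0]bₗ[0]cₗ[1] = (4)·(1)·(3) + (-3)·(2)·(-3) = 30, but T[0,0,1] = 27. The claim is false.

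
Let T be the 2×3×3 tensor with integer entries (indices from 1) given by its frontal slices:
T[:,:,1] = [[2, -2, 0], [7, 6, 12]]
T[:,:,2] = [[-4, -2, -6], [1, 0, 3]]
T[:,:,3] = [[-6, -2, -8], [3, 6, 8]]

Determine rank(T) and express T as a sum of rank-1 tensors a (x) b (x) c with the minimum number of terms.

rank(T) = 3

Lower bound: in the mode-3 unfolding of T (rows indexed by k, columns by (i,j)) the 3×3 minor on rows k ∈ {1, 2, 3}, columns (i,j) ∈ {(1,1), (1,2), (2,1)} is det [[2, -2, 7], [-4, -2, 1], [-6, -2, 3]] = -48 ≠ 0, so that unfolding has rank ≥ 3 and hence rank(T) ≥ 3 (CP rank is at least every unfolding rank, though it can be larger).
Upper bound: T is a sum of 3 rank-1 terms, T = [0, 1] (x) [1, 2, 2] (x) [1, -2, 1] + [1, -2] (x) [1, 1, 2] (x) [-2, -2, -2] + [2, 1] (x) [1, 0, 1] (x) [2, -1, -2] (one valid choice — decompositions are not unique — normalised so each a, b is primitive with positive first nonzero entry; check it by expanding all entries), so rank(T) ≤ 3.
These bounds meet, so rank(T) = 3.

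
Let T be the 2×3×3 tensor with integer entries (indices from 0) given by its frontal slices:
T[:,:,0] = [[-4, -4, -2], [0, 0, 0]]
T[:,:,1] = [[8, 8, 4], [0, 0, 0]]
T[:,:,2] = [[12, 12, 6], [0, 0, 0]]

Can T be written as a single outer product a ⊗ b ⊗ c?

Yes

If T = a ⊗ b ⊗ c then every fibre of T is a multiple of the corresponding factor, so read the factors off the fibres through the nonzero entry T[0,0,0] = -4.
The mode-1 fibre T[:,0,0] = [-4, 0] gives a = (1, 0) (primitive direction); the mode-2 fibre T[0,:,0] = [-4, -4, -2] gives b = (2, 2, 1); then c[k] = T[0,0,k] / (a[0]·b[0]) = [-4, 8, 12] / 2 = (-2, 4, 6).
Expanding (1, 0) ⊗ (2, 2, 1) ⊗ (-2, 4, 6) reproduces all 18 entries of T, so T = (1, 0) ⊗ (2, 2, 1) ⊗ (-2, 4, 6) and rank(T) ≤ 1.
Equivalently every frontal slice T[:,:,k] is c[k] times the rank-1 matrix (1, 0) ⊗ (2, 2, 1). So T has rank 1 (it is nonzero).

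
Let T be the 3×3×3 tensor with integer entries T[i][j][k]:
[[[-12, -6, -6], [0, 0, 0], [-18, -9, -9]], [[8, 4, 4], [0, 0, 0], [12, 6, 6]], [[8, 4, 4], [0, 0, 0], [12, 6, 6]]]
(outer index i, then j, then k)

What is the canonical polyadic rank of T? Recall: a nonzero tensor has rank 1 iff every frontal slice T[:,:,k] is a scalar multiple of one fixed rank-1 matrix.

Lower bound: T ≠ 0 (e.g. T[0,0,0] = -12), so rank(T) ≥ 1.
Upper bound: if T = a ⊗ b ⊗ c then every fibre of T is a multiple of the corresponding factor, so read the factors off the fibres through the nonzero entry T[0,0,0] = -12.
The mode-1 fibre T[:,0,0] = [-12, 8, 8] gives a = [3, -2, -2] (primitive direction); the mode-2 fibre T[0,:,0] = [-12, 0, -18] gives b = [2, 0, 3]; then c[k] = T[0,0,k] / (a[0]·b[0]) = [-12, -6, -6] / 6 = [-2, -1, -1].
Expanding [3, -2, -2] ⊗ [2, 0, 3] ⊗ [-2, -1, -1] reproduces all 27 entries of T, so T = [3, -2, -2] ⊗ [2, 0, 3] ⊗ [-2, -1, -1] and rank(T) ≤ 1.
These bounds meet, so rank(T) = 1.

1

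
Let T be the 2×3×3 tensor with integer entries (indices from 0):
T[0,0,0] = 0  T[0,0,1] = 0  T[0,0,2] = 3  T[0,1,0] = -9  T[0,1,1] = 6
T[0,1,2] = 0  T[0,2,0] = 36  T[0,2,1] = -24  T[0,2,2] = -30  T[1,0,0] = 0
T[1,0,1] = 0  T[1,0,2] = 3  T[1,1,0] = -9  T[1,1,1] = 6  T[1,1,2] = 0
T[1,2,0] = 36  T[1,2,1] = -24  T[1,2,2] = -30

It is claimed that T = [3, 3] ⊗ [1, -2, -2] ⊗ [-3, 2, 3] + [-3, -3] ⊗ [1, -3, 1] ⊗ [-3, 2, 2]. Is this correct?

Reconstruct entry (0,2,0) from the claimed factors: Σₗ aₗ[0]bₗ[2]cₗ[0] = (3)·(-2)·(-3) + (-3)·(1)·(-3) = 27, but T[0,2,0] = 36. The claim is false.

No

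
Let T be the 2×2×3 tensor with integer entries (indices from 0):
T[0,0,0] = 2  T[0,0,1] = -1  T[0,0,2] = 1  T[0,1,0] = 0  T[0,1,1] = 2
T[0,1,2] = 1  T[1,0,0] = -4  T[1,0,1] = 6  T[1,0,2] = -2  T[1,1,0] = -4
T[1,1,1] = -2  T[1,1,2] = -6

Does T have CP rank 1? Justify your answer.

No

The mode-3 unfolding of T (rows indexed by k, columns by (i,j) = (0,0), (0,1), (1,0), (1,1)) is [[2, 0, -4, -4], [-1, 2, 6, -2], [1, 1, -2, -6]].
There the 3×3 minor on rows k ∈ {0, 1, 2}, columns (i,j) ∈ {(0,0), (0,1), (1,0)} is det [[2, 0, -4], [-1, 2, 6], [1, 1, -2]] = -8 ≠ 0, so this unfolding has rank ≥ 3; CP rank is at least every unfolding rank, so rank(T) ≥ 3.
In particular rank(T) ≥ 3 > 1, so T is not rank-1.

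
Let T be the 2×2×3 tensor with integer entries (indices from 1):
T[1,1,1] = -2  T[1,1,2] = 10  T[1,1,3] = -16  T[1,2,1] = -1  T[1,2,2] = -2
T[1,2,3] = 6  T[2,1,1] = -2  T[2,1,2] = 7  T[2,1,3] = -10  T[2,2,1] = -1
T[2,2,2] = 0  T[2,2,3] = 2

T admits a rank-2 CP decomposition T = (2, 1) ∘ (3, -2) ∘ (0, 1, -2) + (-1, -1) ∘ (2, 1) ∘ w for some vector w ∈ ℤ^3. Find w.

Subtract the known terms from T to get the rank-1 residual R = (-1, -1) ∘ (2, 1) ∘ w, so R[i,j,k] = a[i]·b[j]·w[k]. Pick indices with nonzero a[1]·b[1] = (-1)·(2) = -2. Only the fibre through (1,1,·) is needed: R[1,1,:] = T[1,1,:] − Σₗ aₗ[1]bₗ[1]cₗ = [-2, 10, -16] − (2)·(3)·(0, 1, -2) = [-2, 4, -4]. Then w[k] = R[1,1,k] / -2 for each k, giving w = [-2, 4, -4] / -2 = (1, -2, 2).

w = (1, -2, 2)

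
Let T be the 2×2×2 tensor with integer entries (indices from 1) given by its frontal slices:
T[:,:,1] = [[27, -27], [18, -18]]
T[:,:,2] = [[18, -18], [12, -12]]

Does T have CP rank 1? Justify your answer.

Yes

If T = a ⊗ b ⊗ c then every fibre of T is a multiple of the corresponding factor, so read the factors off the fibres through the nonzero entry T[1,1,1] = 27.
The mode-1 fibre T[:,1,1] = [27, 18] gives a = (3, 2) (primitive direction); the mode-2 fibre T[1,:,1] = [27, -27] gives b = (1, -1); then c[k] = T[1,1,k] / (a[1]·b[1]) = [27, 18] / 3 = (9, 6).
Expanding (3, 2) ⊗ (1, -1) ⊗ (9, 6) reproduces all 8 entries of T, so T = (3, 2) ⊗ (1, -1) ⊗ (9, 6) and rank(T) ≤ 1.
Equivalently every frontal slice T[:,:,k] is c[k] times the rank-1 matrix (3, 2) ⊗ (1, -1). So T has rank 1 (it is nonzero).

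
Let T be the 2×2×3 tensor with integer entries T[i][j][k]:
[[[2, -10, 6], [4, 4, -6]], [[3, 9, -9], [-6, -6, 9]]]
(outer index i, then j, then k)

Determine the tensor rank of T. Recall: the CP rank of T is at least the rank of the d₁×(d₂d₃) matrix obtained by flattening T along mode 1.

2

Lower bound: the mode-3 unfolding of T (rows indexed by k, columns by (i,j) = (0,0), (0,1), (1,0), (1,1)) is [[2, 4, 3, -6], [-10, 4, 9, -6], [6, -6, -9, 9]].
There the 2×2 minor on rows k ∈ {0, 1}, columns (i,j) ∈ {(0,0), (0,1)} is det [[2, 4], [-10, 4]] = 48 ≠ 0, so this unfolding has rank ≥ 2; CP rank is at least every unfolding rank, so rank(T) ≥ 2. (This is only a lower bound: in general the CP rank may exceed every unfolding rank, so we still need to exhibit 2 rank-1 terms summing to T.)
Upper bound — finding two terms. Write S_k = T[:,:,k] for the frontal slices: S₀ = [[2, 4], [3, -6]], S₁ = [[-10, 4], [9, -6]], S₂ = [[6, -6], [-9, 9]].
If T = a₁ ⊗ b₁ ⊗ c₁ + a₂ ⊗ b₂ ⊗ c₂ then each S_k = c₁[k]·a₁b₁ᵀ + c₂[k]·a₂b₂ᵀ. S₀ and S₁ are linearly independent, so a₁b₁ᵀ and a₂b₂ᵀ must span the same plane of matrices: they are the rank-1 matrices of the form x·S₀ + y·S₁.
det(x·S₀ + y·S₁) is −24·x² + 24·y² = (-24)·(x − y)(x + y), vanishing at (x:y) = (1:1) and (1:-1).
M₁ = S₀ + S₁ = [[-8, 8], [12, -12]] = (-4)·[2, -3][1, -1]ᵀ and M₂ = S₀ − S₁ = [[12, 0], [-6, 0]] = 6·[2, -1][1, 0]ᵀ, so take a₁ = [2, -3], b₁ = [1, -1], a₂ = [2, -1], b₂ = [1, 0].
Each slice is an integer combination of E₁ = a₁b₁ᵀ and E₂ = a₂b₂ᵀ: S₀ = −2·E₁ + 3·E₂, S₁ = −2·E₁ − 3·E₂, S₂ = 3·E₁; reading off coefficients, c₁ = [-2, -2, 3] and c₂ = [3, -3, 0].
Hence T = [2, -3] ⊗ [1, -1] ⊗ [-2, -2, 3] + [2, -1] ⊗ [1, 0] ⊗ [3, -3, 0], so rank(T) ≤ 2.
These bounds meet, so rank(T) = 2.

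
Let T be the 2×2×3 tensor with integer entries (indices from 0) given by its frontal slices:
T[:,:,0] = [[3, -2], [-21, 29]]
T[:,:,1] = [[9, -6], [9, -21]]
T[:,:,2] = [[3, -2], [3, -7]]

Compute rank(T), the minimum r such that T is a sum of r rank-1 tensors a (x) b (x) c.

2

Lower bound: the mode-1 unfolding of T (rows indexed by i, columns by (j,k) = (0,0), (0,1), (0,2), (1,0), (1,1), (1,2)) is [[3, 9, 3, -2, -6, -2], [-21, 9, 3, 29, -21, -7]].
There the 2×2 minor on rows i ∈ {0, 1}, columns (j,k) ∈ {(0,0), (0,1)} is det [[3, 9], [-21, 9]] = 216 ≠ 0, so this unfolding has rank ≥ 2; CP rank is at least every unfolding rank, so rank(T) ≥ 2. (This is only a lower bound: in general the CP rank may exceed every unfolding rank, so we still need to exhibit 2 rank-1 terms summing to T.)
Upper bound — finding two terms. Write S_k = T[:,:,k] for the frontal slices: S₀ = [[3, -2], [-21, 29]], S₁ = [[9, -6], [9, -21]], S₂ = [[3, -2], [3, -7]].
If T = a₁ (x) b₁ (x) c₁ + a₂ (x) b₂ (x) c₂ then each S_k = c₁[k]·a₁b₁ᵀ + c₂[k]·a₂b₂ᵀ. S₀ and S₁ are linearly independent, so a₁b₁ᵀ and a₂b₂ᵀ must span the same plane of matrices: they are the rank-1 matrices of the form x·S₀ + y·S₁.
det(x·S₀ + y·S₁) is 45·x² + 90·xy − 135·y² = 45·(x + 3·y)(x − y), vanishing at (x:y) = (3:-1) and (1:1).
M₁ = 3·S₀ − S₁ = [[0, 0], [-72, 108]] = (-36)·[0, 1][2, -3]ᵀ and M₂ = S₀ + S₁ = [[12, -8], [-12, 8]] = 4·[1, -1][3, -2]ᵀ, so take a₁ = [0, 1], b₁ = [2, -3], a₂ = [1, -1], b₂ = [3, -2].
Each slice is an integer combination of E₁ = a₁b₁ᵀ and E₂ = a₂b₂ᵀ: S₀ = −9·E₁ + E₂, S₁ = 9·E₁ + 3·E₂, S₂ = 3·E₁ + E₂; reading off coefficients, c₁ = [-9, 9, 3] and c₂ = [1, 3, 1].
Hence T = [0, 1] (x) [2, -3] (x) [-9, 9, 3] + [1, -1] (x) [3, -2] (x) [1, 3, 1], so rank(T) ≤ 2.
These bounds meet, so rank(T) = 2.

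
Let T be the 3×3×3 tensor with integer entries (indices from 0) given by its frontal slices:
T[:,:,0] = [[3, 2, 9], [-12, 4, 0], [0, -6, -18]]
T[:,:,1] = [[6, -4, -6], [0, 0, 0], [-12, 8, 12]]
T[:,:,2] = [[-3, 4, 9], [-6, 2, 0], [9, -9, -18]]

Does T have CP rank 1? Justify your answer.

No

The mode-3 unfolding of T (rows indexed by k, columns by (i,j) = (0,0), (0,1), (0,2), (1,0), (1,1), (1,2), (2,0), (2,1), (2,2)) is [[3, 2, 9, -12, 4, 0, 0, -6, -18], [6, -4, -6, 0, 0, 0, -12, 8, 12], [-3, 4, 9, -6, 2, 0, 9, -9, -18]].
There the 2×2 minor on rows k ∈ {0, 1}, columns (i,j) ∈ {(0,0), (0,1)} is det [[3, 2], [6, -4]] = -24 ≠ 0, so this unfolding has rank ≥ 2; CP rank is at least every unfolding rank, so rank(T) ≥ 2.
In particular rank(T) ≥ 2 > 1, so T is not rank-1.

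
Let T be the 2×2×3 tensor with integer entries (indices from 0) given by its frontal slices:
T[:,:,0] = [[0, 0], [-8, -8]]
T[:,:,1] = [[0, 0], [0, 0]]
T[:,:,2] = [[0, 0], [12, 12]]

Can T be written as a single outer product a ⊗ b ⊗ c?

Yes

If T = a ⊗ b ⊗ c then every fibre of T is a multiple of the corresponding factor, so read the factors off the fibres through the nonzero entry T[1,0,0] = -8.
The mode-1 fibre T[:,0,0] = [0, -8] gives a = [0, 1] (primitive direction); the mode-2 fibre T[1,:,0] = [-8, -8] gives b = [1, 1]; then c[k] = T[1,0,k] / (a[1]·b[0]) = [-8, 0, 12] / 1 = [-8, 0, 12].
Expanding [0, 1] ⊗ [1, 1] ⊗ [-8, 0, 12] reproduces all 12 entries of T, so T = [0, 1] ⊗ [1, 1] ⊗ [-8, 0, 12] and rank(T) ≤ 1.
Equivalently every frontal slice T[:,:,k] is c[k] times the rank-1 matrix [0, 1] ⊗ [1, 1]. So T has rank 1 (it is nonzero).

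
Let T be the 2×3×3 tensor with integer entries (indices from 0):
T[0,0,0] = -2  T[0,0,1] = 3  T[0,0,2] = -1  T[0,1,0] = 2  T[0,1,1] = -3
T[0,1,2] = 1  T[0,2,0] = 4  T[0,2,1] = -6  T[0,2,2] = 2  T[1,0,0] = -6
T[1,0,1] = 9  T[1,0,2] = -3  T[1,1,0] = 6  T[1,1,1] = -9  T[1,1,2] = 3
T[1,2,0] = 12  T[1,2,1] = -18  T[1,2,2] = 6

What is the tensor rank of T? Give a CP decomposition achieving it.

rank(T) = 1

Lower bound: T ≠ 0 (e.g. T[0,0,0] = -2), so rank(T) ≥ 1.
Upper bound: if T = a (x) b (x) c then every fibre of T is a multiple of the corresponding factor, so read the factors off the fibres through the nonzero entry T[0,0,0] = -2.
The mode-1 fibre T[:,0,0] = [-2, -6] gives a = [1, 3] (primitive direction); the mode-2 fibre T[0,:,0] = [-2, 2, 4] gives b = [1, -1, -2]; then c[k] = T[0,0,k] / (a[0]·b[0]) = [-2, 3, -1] / 1 = [-2, 3, -1].
Expanding [1, 3] (x) [1, -1, -2] (x) [-2, 3, -1] reproduces all 18 entries of T, so T = [1, 3] (x) [1, -1, -2] (x) [-2, 3, -1] and rank(T) ≤ 1.
These bounds meet, so rank(T) = 1.
Check entry T[1,2,1] = -18: (3)·(-2)·(3) = -18.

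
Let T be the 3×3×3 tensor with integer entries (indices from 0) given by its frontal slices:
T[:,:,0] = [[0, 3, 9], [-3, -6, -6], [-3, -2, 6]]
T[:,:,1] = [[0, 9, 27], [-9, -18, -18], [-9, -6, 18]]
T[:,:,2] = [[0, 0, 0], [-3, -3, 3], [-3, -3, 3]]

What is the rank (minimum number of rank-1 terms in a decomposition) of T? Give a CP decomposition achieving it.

rank(T) = 2

Lower bound: the mode-1 unfolding of T (rows indexed by i, columns by (j,k) = (0,0), (0,1), (0,2), (1,0), (1,1), (1,2), (2,0), (2,1), (2,2)) is [[0, 0, 0, 3, 9, 0, 9, 27, 0], [-3, -9, -3, -6, -18, -3, -6, -18, 3], [-3, -9, -3, -2, -6, -3, 6, 18, 3]].
There the 2×2 minor on rows i ∈ {0, 1}, columns (j,k) ∈ {(0,0), (1,0)} is det [[0, 3], [-3, -6]] = 9 ≠ 0, so this unfolding has rank ≥ 2; CP rank is at least every unfolding rank, so rank(T) ≥ 2. (Flattening ranks never certify an upper bound on CP rank; for that we must actually write T with 2 rank-1 terms.)
Upper bound — finding two terms. Write S_k = T[:,:,k] for the frontal slices: S₀ = [[0, 3, 9], [-3, -6, -6], [-3, -2, 6]], S₁ = [[0, 9, 27], [-9, -18, -18], [-9, -6, 18]], S₂ = [[0, 0, 0], [-3, -3, 3], [-3, -3, 3]].
If T = a₁ ⊗ b₁ ⊗ c₁ + a₂ ⊗ b₂ ⊗ c₂ then each S_k = c₁[k]·a₁b₁ᵀ + c₂[k]·a₂b₂ᵀ. S₀ and S₂ are linearly independent, so a₁b₁ᵀ and a₂b₂ᵀ must span the same plane of matrices: they are the rank-1 matrices of the form x·S₀ + y·S₂.
The 2×2 minor of x·S₀ + y·S₂ on rows {0,1}, columns {0,1} is 9·x² + 9·xy = 9·(x + y)(x), vanishing at (x:y) = (1:-1) and (0:1).
M₁ = S₀ − S₂ = [[0, 3, 9], [0, -3, -9], [0, 1, 3]] = (3, -3, 1)(0, 1, 3)ᵀ and M₂ = S₂ = [[0, 0, 0], [-3, -3, 3], [-3, -3, 3]] = (-3)·(0, 1, 1)(1, 1, -1)ᵀ, so take a₁ = (3, -3, 1), b₁ = (0, 1, 3), a₂ = (0, 1, 1), b₂ = (1, 1, -1).
Each slice is an integer combination of E₁ = a₁b₁ᵀ and E₂ = a₂b₂ᵀ: S₀ = E₁ − 3·E₂, S₁ = 3·E₁ − 9·E₂, S₂ = −3·E₂; reading off coefficients, c₁ = (1, 3, 0) and c₂ = (-3, -9, -3).
Hence T = (3, -3, 1) ⊗ (0, 1, 3) ⊗ (1, 3, 0) + (0, 1, 1) ⊗ (1, 1, -1) ⊗ (-3, -9, -3), so rank(T) ≤ 2.
These bounds meet, so rank(T) = 2.
Check entry T[0,0,1] = 0: (3)·(0)·(3) + (0)·(1)·(-9) = 0.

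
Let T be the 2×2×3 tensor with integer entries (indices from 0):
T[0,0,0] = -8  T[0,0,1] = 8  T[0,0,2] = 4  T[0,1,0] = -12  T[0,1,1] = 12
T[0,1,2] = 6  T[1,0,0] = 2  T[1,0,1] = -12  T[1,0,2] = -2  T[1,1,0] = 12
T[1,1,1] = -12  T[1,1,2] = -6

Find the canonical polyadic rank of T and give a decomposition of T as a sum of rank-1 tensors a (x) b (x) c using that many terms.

Lower bound: the mode-1 unfolding of T (rows indexed by i, columns by (j,k) = (0,0), (0,1), (0,2), (1,0), (1,1), (1,2)) is [[-8, 8, 4, -12, 12, 6], [2, -12, -2, 12, -12, -6]].
There the 2×2 minor on rows i ∈ {0, 1}, columns (j,k) ∈ {(0,0), (0,1)} is det [[-8, 8], [2, -12]] = 80 ≠ 0, so this unfolding has rank ≥ 2; CP rank is at least every unfolding rank, so rank(T) ≥ 2. (Flattening ranks never certify an upper bound on CP rank; for that we must actually write T with 2 rank-1 terms.)
Upper bound — finding two terms. Write S_k = T[:,:,k] for the frontal slices: S₀ = [[-8, -12], [2, 12]], S₁ = [[8, 12], [-12, -12]], S₂ = [[4, 6], [-2, -6]].
If T = a₁ (x) b₁ (x) c₁ + a₂ (x) b₂ (x) c₂ then each S_k = c₁[k]·a₁b₁ᵀ + c₂[k]·a₂b₂ᵀ. S₀ and S₁ are linearly independent, so a₁b₁ᵀ and a₂b₂ᵀ must span the same plane of matrices: they are the rank-1 matrices of the form x·S₀ + y·S₁.
det(x·S₀ + y·S₁) is −72·x² + 24·xy + 48·y² = (-24)·(3·x + 2·y)(x − y), vanishing at (x:y) = (2:-3) and (1:1).
M₁ = 2·S₀ − 3·S₁ = [[-40, -60], [40, 60]] = (-20)·(1, -1)(2, 3)ᵀ and M₂ = S₀ + S₁ = [[0, 0], [-10, 0]] = (-10)·(0, 1)(1, 0)ᵀ, so take a₁ = (1, -1), b₁ = (2, 3), a₂ = (0, 1), b₂ = (1, 0).
Each slice is an integer combination of E₁ = a₁b₁ᵀ and E₂ = a₂b₂ᵀ: S₀ = −4·E₁ − 6·E₂, S₁ = 4·E₁ − 4·E₂, S₂ = 2·E₁ + 2·E₂; reading off coefficients, c₁ = (-4, 4, 2) and c₂ = (-6, -4, 2).
Hence T = (1, -1) (x) (2, 3) (x) (-4, 4, 2) + (0, 1) (x) (1, 0) (x) (-6, -4, 2), so rank(T) ≤ 2.
These bounds meet, so rank(T) = 2.

rank(T) = 2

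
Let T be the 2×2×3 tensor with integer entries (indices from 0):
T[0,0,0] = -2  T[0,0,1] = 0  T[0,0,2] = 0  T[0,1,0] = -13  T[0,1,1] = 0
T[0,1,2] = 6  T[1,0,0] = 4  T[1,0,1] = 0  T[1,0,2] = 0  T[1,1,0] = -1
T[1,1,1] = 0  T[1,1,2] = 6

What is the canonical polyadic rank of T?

Lower bound: the mode-1 unfolding of T (rows indexed by i, columns by (j,k) = (0,0), (0,1), (0,2), (1,0), (1,1), (1,2)) is [[-2, 0, 0, -13, 0, 6], [4, 0, 0, -1, 0, 6]].
There the 2×2 minor on rows i ∈ {0, 1}, columns (j,k) ∈ {(0,0), (1,0)} is det [[-2, -13], [4, -1]] = 54 ≠ 0, so this unfolding has rank ≥ 2; CP rank is at least every unfolding rank, so rank(T) ≥ 2. (This is only a lower bound: in general the CP rank may exceed every unfolding rank, so we still need to exhibit 2 rank-1 terms summing to T.)
Upper bound — finding two terms. Write S_k = T[:,:,k] for the frontal slices: S₀ = [[-2, -13], [4, -1]], S₁ = [[0, 0], [0, 0]], S₂ = [[0, 6], [0, 6]].
If T = a₁ ⊗ b₁ ⊗ c₁ + a₂ ⊗ b₂ ⊗ c₂ then each S_k = c₁[k]·a₁b₁ᵀ + c₂[k]·a₂b₂ᵀ. S₀ and S₂ are linearly independent, so a₁b₁ᵀ and a₂b₂ᵀ must span the same plane of matrices: they are the rank-1 matrices of the form x·S₀ + y·S₂.
det(x·S₀ + y·S₂) is 54·x² − 36·xy = 18·(3·x − 2·y)(x), vanishing at (x:y) = (2:3) and (0:1).
M₁ = 2·S₀ + 3·S₂ = [[-4, -8], [8, 16]] = (-4)·[1, -2][1, 2]ᵀ and M₂ = S₂ = [[0, 6], [0, 6]] = 6·[1, 1][0, 1]ᵀ, so take a₁ = [1, -2], b₁ = [1, 2], a₂ = [1, 1], b₂ = [0, 1].
Each slice is an integer combination of E₁ = a₁b₁ᵀ and E₂ = a₂b₂ᵀ: S₀ = −2·E₁ − 9·E₂, S₁ = 0, S₂ = 6·E₂; reading off coefficients, c₁ = [-2, 0, 0] and c₂ = [-9, 0, 6].
Hence T = [1, -2] ⊗ [1, 2] ⊗ [-2, 0, 0] + [1, 1] ⊗ [0, 1] ⊗ [-9, 0, 6], so rank(T) ≤ 2.
These bounds meet, so rank(T) = 2.
Check entry T[1,1,2] = 6: (-2)·(2)·(0) + (1)·(1)·(6) = 6.

2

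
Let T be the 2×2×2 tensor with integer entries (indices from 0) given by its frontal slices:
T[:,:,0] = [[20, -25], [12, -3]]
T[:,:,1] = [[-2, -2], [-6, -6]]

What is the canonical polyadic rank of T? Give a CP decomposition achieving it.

Lower bound: the mode-2 unfolding of T (rows indexed by j, columns by (i,k) = (0,0), (0,1), (1,0), (1,1)) is [[20, -2, 12, -6], [-25, -2, -3, -6]].
There the 2×2 minor on rows j ∈ {0, 1}, columns (i,k) ∈ {(0,0), (0,1)} is det [[20, -2], [-25, -2]] = -90 ≠ 0, so this unfolding has rank ≥ 2; CP rank is at least every unfolding rank, so rank(T) ≥ 2. (Unfolding ranks only ever bound the CP rank from below — rank(T) can be strictly larger than all of them — so the matching upper bound has to come from an explicit 2-term decomposition.)
Upper bound — finding two terms. Write S_k = T[:,:,k] for the frontal slices: S₀ = [[20, -25], [12, -3]], S₁ = [[-2, -2], [-6, -6]].
If T = a₁ (x) b₁ (x) c₁ + a₂ (x) b₂ (x) c₂ then each S_k = c₁[k]·a₁b₁ᵀ + c₂[k]·a₂b₂ᵀ. S₀ and S₁ are linearly independent, so a₁b₁ᵀ and a₂b₂ᵀ must span the same plane of matrices: they are the rank-1 matrices of the form x·S₀ + y·S₁.
det(x·S₀ + y·S₁) is 240·x² − 240·xy = 240·(x − y)(x), vanishing at (x:y) = (1:1) and (0:1).
M₁ = S₀ + S₁ = [[18, -27], [6, -9]] = 3·[3, 1][2, -3]ᵀ and M₂ = S₁ = [[-2, -2], [-6, -6]] = (-2)·[1, 3][1, 1]ᵀ, so take a₁ = [3, 1], b₁ = [2, -3], a₂ = [1, 3], b₂ = [1, 1].
Each slice is an integer combination of E₁ = a₁b₁ᵀ and E₂ = a₂b₂ᵀ: S₀ = 3·E₁ + 2·E₂, S₁ = −2·E₂; reading off coefficients, c₁ = [3, 0] and c₂ = [2, -2].
Hence T = [3, 1] (x) [2, -3] (x) [3, 0] + [1, 3] (x) [1, 1] (x) [2, -2], so rank(T) ≤ 2.
These bounds meet, so rank(T) = 2.

rank(T) = 2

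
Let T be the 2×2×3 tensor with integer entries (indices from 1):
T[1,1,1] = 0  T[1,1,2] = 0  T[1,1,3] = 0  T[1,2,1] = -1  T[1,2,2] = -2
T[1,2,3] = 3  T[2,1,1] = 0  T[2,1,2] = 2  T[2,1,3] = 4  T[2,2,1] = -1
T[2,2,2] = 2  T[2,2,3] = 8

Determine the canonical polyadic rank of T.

Lower bound: in the mode-3 unfolding of T (rows indexed by k, columns by (i,j)) the 3×3 minor on rows k ∈ {1, 2, 3}, columns (i,j) ∈ {(1,2), (2,1), (2,2)} is det [[-1, 0, -1], [-2, 2, 2], [3, 4, 8]] = 6 ≠ 0, so that unfolding has rank ≥ 3 and hence rank(T) ≥ 3 (CP rank is at least every unfolding rank, though it can be larger).
Upper bound: T is a sum of 3 rank-1 terms, T = [0, 1] ⊗ [1, 2] ⊗ [0, 2, 4] + [1, 1] ⊗ [0, 1] ⊗ [-1, -2, 1] + [2, -1] ⊗ [0, 1] ⊗ [0, 0, 1] (written with every a and b primitive with positive leading entry and the scale carried by c; CP decompositions are not unique, and this one is verified by expanding entrywise), so rank(T) ≤ 3.
These bounds meet, so rank(T) = 3.

3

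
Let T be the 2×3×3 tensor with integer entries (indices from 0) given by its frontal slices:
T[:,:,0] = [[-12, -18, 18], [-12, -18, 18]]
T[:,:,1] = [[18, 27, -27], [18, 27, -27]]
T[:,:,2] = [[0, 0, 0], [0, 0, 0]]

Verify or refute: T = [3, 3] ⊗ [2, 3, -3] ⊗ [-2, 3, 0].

Reconstruct entrywise from the claimed factors. For example, T[1,2,2] = 0 and Σₗ aₗ[1]bₗ[2]cₗ[2] = (3)·(-3)·(0) = 0; checking all 18 entries, every one matches. The claim holds.

Yes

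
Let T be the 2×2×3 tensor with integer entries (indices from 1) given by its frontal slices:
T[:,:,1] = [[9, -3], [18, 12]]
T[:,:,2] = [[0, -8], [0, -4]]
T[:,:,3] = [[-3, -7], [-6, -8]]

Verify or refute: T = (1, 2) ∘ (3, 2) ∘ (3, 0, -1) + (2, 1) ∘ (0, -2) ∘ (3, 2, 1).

No

Reconstruct entry (1,2,1) from the claimed factors: Σₗ aₗ[1]bₗ[2]cₗ[1] = (1)·(2)·(3) + (2)·(-2)·(3) = -6, but T[1,2,1] = -3. The claim is false.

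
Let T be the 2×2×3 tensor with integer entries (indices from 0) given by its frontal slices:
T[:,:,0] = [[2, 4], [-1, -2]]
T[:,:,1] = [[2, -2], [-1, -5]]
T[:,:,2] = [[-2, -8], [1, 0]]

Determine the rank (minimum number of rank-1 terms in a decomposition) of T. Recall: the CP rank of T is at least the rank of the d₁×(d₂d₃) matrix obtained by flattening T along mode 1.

2

Lower bound: the mode-2 unfolding of T (rows indexed by j, columns by (i,k) = (0,0), (0,1), (0,2), (1,0), (1,1), (1,2)) is [[2, 2, -2, -1, -1, 1], [4, -2, -8, -2, -5, 0]].
There the 2×2 minor on rows j ∈ {0, 1}, columns (i,k) ∈ {(0,0), (0,1)} is det [[2, 2], [4, -2]] = -12 ≠ 0, so this unfolding has rank ≥ 2; CP rank is at least every unfolding rank, so rank(T) ≥ 2. (Flattening ranks never certify an upper bound on CP rank; for that we must actually write T with 2 rank-1 terms.)
Upper bound — finding two terms. Write S_k = T[:,:,k] for the frontal slices: S₀ = [[2, 4], [-1, -2]], S₁ = [[2, -2], [-1, -5]], S₂ = [[-2, -8], [1, 0]].
If T = a₁ ∘ b₁ ∘ c₁ + a₂ ∘ b₂ ∘ c₂ then each S_k = c₁[k]·a₁b₁ᵀ + c₂[k]·a₂b₂ᵀ. S₀ and S₁ are linearly independent, so a₁b₁ᵀ and a₂b₂ᵀ must span the same plane of matrices: they are the rank-1 matrices of the form x·S₀ + y·S₁.
det(x·S₀ + y·S₁) is −12·xy − 12·y² = (-12)·(y)(x + y), vanishing at (x:y) = (1:0) and (1:-1).
M₁ = S₀ = [[2, 4], [-1, -2]] = [2, -1][1, 2]ᵀ and M₂ = S₀ − S₁ = [[0, 6], [0, 3]] = 3·[2, 1][0, 1]ᵀ, so take a₁ = [2, -1], b₁ = [1, 2], a₂ = [2, 1], b₂ = [0, 1].
Each slice is an integer combination of E₁ = a₁b₁ᵀ and E₂ = a₂b₂ᵀ: S₀ = E₁, S₁ = E₁ − 3·E₂, S₂ = −E₁ − 2·E₂; reading off coefficients, c₁ = [1, 1, -1] and c₂ = [0, -3, -2].
Hence T = [2, -1] ∘ [1, 2] ∘ [1, 1, -1] + [2, 1] ∘ [0, 1] ∘ [0, -3, -2], so rank(T) ≤ 2.
These bounds meet, so rank(T) = 2.
Check entry T[1,0,1] = -1: (-1)·(1)·(1) + (1)·(0)·(-3) = -1.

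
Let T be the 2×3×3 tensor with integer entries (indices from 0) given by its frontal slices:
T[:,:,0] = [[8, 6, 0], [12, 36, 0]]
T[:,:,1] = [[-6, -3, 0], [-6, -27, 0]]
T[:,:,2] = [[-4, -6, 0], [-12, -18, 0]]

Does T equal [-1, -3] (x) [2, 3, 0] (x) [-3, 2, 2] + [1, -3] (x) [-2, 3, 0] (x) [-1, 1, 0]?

Yes

Reconstruct entrywise from the claimed factors. For example, T[1,2,0] = 0 and Σₗ aₗ[1]bₗ[2]cₗ[0] = (-3)·(0)·(-3) + (-3)·(0)·(-1) = 0; checking all 18 entries, every one matches. The claim holds.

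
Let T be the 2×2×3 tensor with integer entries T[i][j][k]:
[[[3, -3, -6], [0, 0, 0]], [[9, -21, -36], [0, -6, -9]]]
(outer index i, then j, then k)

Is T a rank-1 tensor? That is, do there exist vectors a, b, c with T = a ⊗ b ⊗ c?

No

The mode-2 unfolding of T (rows indexed by j, columns by (i,k) = (0,0), (0,1), (0,2), (1,0), (1,1), (1,2)) is [[3, -3, -6, 9, -21, -36], [0, 0, 0, 0, -6, -9]].
There the 2×2 minor on rows j ∈ {0, 1}, columns (i,k) ∈ {(0,0), (1,1)} is det [[3, -21], [0, -6]] = -18 ≠ 0, so this unfolding has rank ≥ 2; CP rank is at least every unfolding rank, so rank(T) ≥ 2.
In particular rank(T) ≥ 2 > 1, so T is not rank-1.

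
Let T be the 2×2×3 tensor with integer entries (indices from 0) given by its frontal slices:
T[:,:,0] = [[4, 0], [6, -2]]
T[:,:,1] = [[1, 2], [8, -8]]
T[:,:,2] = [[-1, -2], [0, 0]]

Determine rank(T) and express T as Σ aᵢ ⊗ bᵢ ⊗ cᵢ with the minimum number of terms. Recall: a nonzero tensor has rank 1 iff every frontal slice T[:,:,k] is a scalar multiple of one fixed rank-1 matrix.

Lower bound: the mode-3 unfolding of T (rows indexed by k, columns by (i,j) = (0,0), (0,1), (1,0), (1,1)) is [[4, 0, 6, -2], [1, 2, 8, -8], [-1, -2, 0, 0]].
There the 3×3 minor on rows k ∈ {0, 1, 2}, columns (i,j) ∈ {(0,0), (0,1), (1,0)} is det [[4, 0, 6], [1, 2, 8], [-1, -2, 0]] = 64 ≠ 0, so this unfolding has rank ≥ 3; CP rank is at least every unfolding rank, so rank(T) ≥ 3. (This is only a lower bound: in general the CP rank may exceed every unfolding rank, so we still need to exhibit 3 rank-1 terms summing to T.)
Upper bound: T is a sum of 3 rank-1 terms, T = (0, 1) ⊗ (1, -1) ⊗ (2, 4, 4) + (1, -2) ⊗ (1, -2) ⊗ (0, -1, 1) + (1, 1) ⊗ (1, 0) ⊗ (4, 2, -2) (one valid choice — decompositions are not unique — normalised so each a, b is primitive with positive first nonzero entry; check it by expanding all entries), so rank(T) ≤ 3.
These bounds meet, so rank(T) = 3.
Check entry T[1,1,1] = -8: (1)·(-1)·(4) + (-2)·(-2)·(-1) + (1)·(0)·(2) = -8.

rank(T) = 3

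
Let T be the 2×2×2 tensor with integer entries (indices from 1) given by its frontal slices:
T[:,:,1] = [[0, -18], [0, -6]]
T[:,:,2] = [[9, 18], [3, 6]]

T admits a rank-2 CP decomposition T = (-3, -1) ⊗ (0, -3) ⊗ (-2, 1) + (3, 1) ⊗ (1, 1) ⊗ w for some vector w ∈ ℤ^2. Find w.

Subtract the known terms from T to get the rank-1 residual R = (3, 1) ⊗ (1, 1) ⊗ w, so R[i,j,k] = a[i]·b[j]·w[k]. Pick indices with nonzero a[1]·b[1] = (3)·(1) = 3. Only the fibre through (1,1,·) is needed: R[1,1,:] = T[1,1,:] − Σₗ aₗ[1]bₗ[1]cₗ = [0, 9] − (-3)·(0)·(-2, 1) = [0, 9]. Then w[k] = R[1,1,k] / 3 for each k, giving w = [0, 9] / 3 = (0, 3).

w = (0, 3)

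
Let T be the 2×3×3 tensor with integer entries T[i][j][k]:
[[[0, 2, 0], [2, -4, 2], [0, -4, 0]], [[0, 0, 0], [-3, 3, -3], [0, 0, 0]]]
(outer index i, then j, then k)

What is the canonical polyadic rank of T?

Lower bound: in the mode-2 unfolding of T (rows indexed by j, columns by (i,k)) the 2×2 minor on rows j ∈ {0, 1}, columns (i,k) ∈ {(0,0), (0,1)} is det [[0, 2], [2, -4]] = -4 ≠ 0, so that unfolding has rank ≥ 2 and hence rank(T) ≥ 2 (CP rank is at least every unfolding rank, though it can be larger).
Upper bound: with S_k = T[:,:,k], the two rank-1 terms a₁b₁ᵀ, a₂b₂ᵀ are the rank-1 members of the pencil x·S₀ + y·S₁.
The 2×2 minor of x·S₀ + y·S₁ on rows {0,1}, columns {0,1} is −6·xy + 6·y² = (-6)·(x − y)(y), vanishing at (x:y) = (1:1) and (1:0).
M₁ = S₀ + S₁ = [[2, -2, -4], [0, 0, 0]] = 2·[1, 0][1, -1, -2]ᵀ and M₂ = S₀ = [[0, 2, 0], [0, -3, 0]] = [2, -3][0, 1, 0]ᵀ, so take a₁ = [1, 0], b₁ = [1, -1, -2], a₂ = [2, -3], b₂ = [0, 1, 0].
Each slice is an integer combination of E₁ = a₁b₁ᵀ and E₂ = a₂b₂ᵀ: S₀ = E₂, S₁ = 2·E₁ − E₂, S₂ = E₂; reading off coefficients, c₁ = [0, 2, 0] and c₂ = [1, -1, 1].
Hence T = [1, 0] ∘ [1, -1, -2] ∘ [0, 2, 0] + [2, -3] ∘ [0, 1, 0] ∘ [1, -1, 1], so rank(T) ≤ 2.
These bounds meet, so rank(T) = 2.

2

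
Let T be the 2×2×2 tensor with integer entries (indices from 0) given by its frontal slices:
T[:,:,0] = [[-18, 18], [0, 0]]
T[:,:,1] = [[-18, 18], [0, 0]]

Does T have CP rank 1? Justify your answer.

Yes

The mode-1 fibre T[:,0,0] = [-18, 0] gives a = (1, 0) (primitive direction); the mode-2 fibre T[0,:,0] = [-18, 18] gives b = (1, -1); then c[k] = T[0,0,k] / (a[0]·b[0]) = [-18, -18] / 1 = (-18, -18).
Expanding (1, 0) ⊗ (1, -1) ⊗ (-18, -18) reproduces all 8 entries of T, so T = (1, 0) ⊗ (1, -1) ⊗ (-18, -18) and rank(T) ≤ 1.
Equivalently every frontal slice T[:,:,k] is c[k] times the rank-1 matrix (1, 0) ⊗ (1, -1). So T has rank 1 (it is nonzero).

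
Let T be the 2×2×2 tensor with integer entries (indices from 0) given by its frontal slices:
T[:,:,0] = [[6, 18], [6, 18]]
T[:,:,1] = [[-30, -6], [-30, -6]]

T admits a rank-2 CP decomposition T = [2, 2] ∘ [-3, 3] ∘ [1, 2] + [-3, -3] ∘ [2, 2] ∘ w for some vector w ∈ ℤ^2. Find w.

Subtract the known terms from T to get the rank-1 residual R = [-3, -3] ∘ [2, 2] ∘ w, so R[i,j,k] = a[i]·b[j]·w[k]. Pick indices with nonzero a[0]·b[0] = (-3)·(2) = -6. Only the fibre through (0,0,·) is needed: R[0,0,:] = T[0,0,:] − Σₗ aₗ[0]bₗ[0]cₗ = [6, -30] − (2)·(-3)·[1, 2] = [12, -18]. Then w[k] = R[0,0,k] / -6 for each k, giving w = [12, -18] / -6 = [-2, 3].

w = [-2, 3]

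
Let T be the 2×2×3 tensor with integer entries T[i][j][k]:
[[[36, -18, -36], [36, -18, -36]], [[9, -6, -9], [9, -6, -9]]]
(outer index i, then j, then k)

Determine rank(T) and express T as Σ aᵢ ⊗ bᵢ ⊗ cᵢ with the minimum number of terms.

Lower bound: the mode-3 unfolding of T (rows indexed by k, columns by (i,j) = (0,0), (0,1), (1,0), (1,1)) is [[36, 36, 9, 9], [-18, -18, -6, -6], [-36, -36, -9, -9]].
There the 2×2 minor on rows k ∈ {0, 1}, columns (i,j) ∈ {(0,0), (1,0)} is det [[36, 9], [-18, -6]] = -54 ≠ 0, so this unfolding has rank ≥ 2; CP rank is at least every unfolding rank, so rank(T) ≥ 2. (Flattening ranks never certify an upper bound on CP rank; for that we must actually write T with 2 rank-1 terms.)
Upper bound — finding two terms. Every mode-2 slice of T is a multiple of one matrix: T[:,j,:] = b[j]·M with b = (1, 1) and M = [[36, -18, -36], [9, -6, -9]] (rows indexed by i, columns by k). So it suffices to write M as a sum of two rank-1 matrices.
Splitting M by its rows (i = 0, 1), M = (1, 0)(36, -18, -36)ᵀ + (0, 1)(9, -6, -9)ᵀ.
Hence T = (1, 0) ⊗ (1, 1) ⊗ (36, -18, -36) + (0, 1) ⊗ (1, 1) ⊗ (9, -6, -9), so rank(T) ≤ 2.
These bounds meet, so rank(T) = 2.

rank(T) = 2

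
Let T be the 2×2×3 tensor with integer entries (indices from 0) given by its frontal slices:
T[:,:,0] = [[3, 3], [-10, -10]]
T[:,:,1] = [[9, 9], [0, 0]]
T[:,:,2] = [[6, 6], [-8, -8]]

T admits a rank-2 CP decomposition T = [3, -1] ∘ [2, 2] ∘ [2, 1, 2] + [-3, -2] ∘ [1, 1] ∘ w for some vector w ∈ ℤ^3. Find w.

Subtract the known terms from T to get the rank-1 residual R = [-3, -2] ∘ [1, 1] ∘ w, so R[i,j,k] = a[i]·b[j]·w[k]. Pick indices with nonzero a[0]·b[0] = (-3)·(1) = -3. Only the fibre through (0,0,·) is needed: R[0,0,:] = T[0,0,:] − Σₗ aₗ[0]bₗ[0]cₗ = [3, 9, 6] − (3)·(2)·[2, 1, 2] = [-9, 3, -6]. Then w[k] = R[0,0,k] / -3 for each k, giving w = [-9, 3, -6] / -3 = [3, -1, 2].

w = [3, -1, 2]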